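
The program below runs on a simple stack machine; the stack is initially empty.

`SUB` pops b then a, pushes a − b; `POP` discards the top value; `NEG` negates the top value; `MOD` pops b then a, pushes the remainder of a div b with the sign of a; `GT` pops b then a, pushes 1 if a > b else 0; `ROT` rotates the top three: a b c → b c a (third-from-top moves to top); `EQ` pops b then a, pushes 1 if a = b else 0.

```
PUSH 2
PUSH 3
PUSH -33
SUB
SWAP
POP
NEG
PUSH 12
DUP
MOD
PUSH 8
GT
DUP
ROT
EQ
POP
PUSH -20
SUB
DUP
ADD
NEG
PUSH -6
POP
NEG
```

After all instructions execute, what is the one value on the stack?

PUSH 2   : 2
PUSH 3   : 2 3
PUSH -33 : 2 3 -33
SUB      : 2 36
SWAP     : 36 2
POP      : 36
NEG      : -36
PUSH 12  : -36 12
DUP      : -36 12 12
MOD      : -36 0
PUSH 8   : -36 0 8
GT       : -36 0
DUP      : -36 0 0
ROT      : 0 0 -36
EQ       : 0 0
POP      : 0
PUSH -20 : 0 -20
SUB      : 20
DUP      : 20 20
ADD      : 40
NEG      : -40
PUSH -6  : -40 -6
POP      : -40
NEG      : 40

40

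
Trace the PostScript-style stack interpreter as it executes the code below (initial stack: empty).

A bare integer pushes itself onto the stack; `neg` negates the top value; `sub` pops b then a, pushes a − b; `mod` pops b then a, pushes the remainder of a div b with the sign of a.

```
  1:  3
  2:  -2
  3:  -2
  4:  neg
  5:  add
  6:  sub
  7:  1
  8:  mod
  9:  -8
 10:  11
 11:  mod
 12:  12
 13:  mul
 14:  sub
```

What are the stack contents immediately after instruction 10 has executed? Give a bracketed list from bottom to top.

3    3
-2   3 -2
-2   3 -2 -2
neg  3 -2 2
add  3 0
sub  3
1    3 1
mod  0
-8   0 -8
11   0 -8 11

[0, -8, 11]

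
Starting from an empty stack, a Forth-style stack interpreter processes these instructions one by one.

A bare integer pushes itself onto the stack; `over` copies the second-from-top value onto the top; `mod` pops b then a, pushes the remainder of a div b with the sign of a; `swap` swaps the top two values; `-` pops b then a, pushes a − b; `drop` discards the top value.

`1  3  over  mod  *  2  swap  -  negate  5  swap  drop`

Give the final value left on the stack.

5

1      -> 1
3      -> 1 3
over   -> 1 3 1
mod    -> 1 0
*      -> 0
2      -> 0 2
swap   -> 2 0
-      -> 2
negate -> -2
5      -> -2 5
swap   -> 5 -2
drop   -> 5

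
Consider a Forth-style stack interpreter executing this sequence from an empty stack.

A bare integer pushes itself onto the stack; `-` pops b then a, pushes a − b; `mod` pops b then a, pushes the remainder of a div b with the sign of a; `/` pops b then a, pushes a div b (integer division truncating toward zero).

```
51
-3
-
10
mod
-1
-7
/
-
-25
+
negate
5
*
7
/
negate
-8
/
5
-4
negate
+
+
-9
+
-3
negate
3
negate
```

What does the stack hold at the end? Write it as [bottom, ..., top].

[1, 3, -3]

51     -> 51
-3     -> 51 -3
-      -> 54
10     -> 54 10
mod    -> 4
-1     -> 4 -1
-7     -> 4 -1 -7
/      -> 4 0
-      -> 4
-25    -> 4 -25
+      -> -21
negate -> 21
5      -> 21 5
*      -> 105
7      -> 105 7
/      -> 15
negate -> -15
-8     -> -15 -8
/      -> 1
5      -> 1 5
-4     -> 1 5 -4
negate -> 1 5 4
+      -> 1 9
+      -> 10
-9     -> 10 -9
+      -> 1
-3     -> 1 -3
negate -> 1 3
3      -> 1 3 3
negate -> 1 3 -3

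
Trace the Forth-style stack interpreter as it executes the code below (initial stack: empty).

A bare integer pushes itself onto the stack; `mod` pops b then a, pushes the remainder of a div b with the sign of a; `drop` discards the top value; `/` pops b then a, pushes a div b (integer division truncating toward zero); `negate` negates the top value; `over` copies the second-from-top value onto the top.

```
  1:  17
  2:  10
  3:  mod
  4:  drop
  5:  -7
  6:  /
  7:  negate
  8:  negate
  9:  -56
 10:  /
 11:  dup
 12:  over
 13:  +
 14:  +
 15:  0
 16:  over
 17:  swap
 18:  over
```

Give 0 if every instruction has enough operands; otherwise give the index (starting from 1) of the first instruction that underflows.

6

17    [17]
10    [17, 10]
mod   [7]
drop  []
-7    [-7]
/  — needs 2 operands, stack has 1 → underflow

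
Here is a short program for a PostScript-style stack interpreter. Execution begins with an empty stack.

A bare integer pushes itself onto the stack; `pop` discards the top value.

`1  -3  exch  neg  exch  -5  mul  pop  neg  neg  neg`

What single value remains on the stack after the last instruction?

1    → 1
-3   → 1 -3
exch → -3 1
neg  → -3 -1
exch → -1 -3
-5   → -1 -3 -5
mul  → -1 15
pop  → -1
neg  → 1
neg  → -1
neg  → 1

1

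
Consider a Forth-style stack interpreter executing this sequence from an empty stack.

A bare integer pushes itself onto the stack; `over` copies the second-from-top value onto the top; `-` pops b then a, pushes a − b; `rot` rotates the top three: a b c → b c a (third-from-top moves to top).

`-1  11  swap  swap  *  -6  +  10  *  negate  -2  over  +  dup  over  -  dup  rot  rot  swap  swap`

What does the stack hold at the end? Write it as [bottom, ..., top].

[170, 0, 168, 0]

-1     -> [-1]
11     -> [-1, 11]
swap   -> [11, -1]
swap   -> [-1, 11]
*      -> [-11]
-6     -> [-11, -6]
+      -> [-17]
10     -> [-17, 10]
*      -> [-170]
negate -> [170]
-2     -> [170, -2]
over   -> [170, -2, 170]
+      -> [170, 168]
dup    -> [170, 168, 168]
over   -> [170, 168, 168, 168]
-      -> [170, 168, 0]
dup    -> [170, 168, 0, 0]
rot    -> [170, 0, 0, 168]
rot    -> [170, 0, 168, 0]
swap   -> [170, 0, 0, 168]
swap   -> [170, 0, 168, 0]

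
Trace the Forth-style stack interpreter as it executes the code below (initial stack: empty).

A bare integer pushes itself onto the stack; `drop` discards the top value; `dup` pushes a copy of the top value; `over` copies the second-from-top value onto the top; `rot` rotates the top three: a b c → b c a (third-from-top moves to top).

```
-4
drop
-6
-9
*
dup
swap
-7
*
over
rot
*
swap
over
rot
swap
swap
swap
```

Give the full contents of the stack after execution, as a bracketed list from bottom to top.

-4    [-4]
drop  []
-6    [-6]
-9    [-6, -9]
*     [54]
dup   [54, 54]
swap  [54, 54]
-7    [54, 54, -7]
*     [54, -378]
over  [54, -378, 54]
rot   [-378, 54, 54]
*     [-378, 2916]
swap  [2916, -378]
over  [2916, -378, 2916]
rot   [-378, 2916, 2916]
swap  [-378, 2916, 2916]
swap  [-378, 2916, 2916]
swap  [-378, 2916, 2916]

[-378, 2916, 2916]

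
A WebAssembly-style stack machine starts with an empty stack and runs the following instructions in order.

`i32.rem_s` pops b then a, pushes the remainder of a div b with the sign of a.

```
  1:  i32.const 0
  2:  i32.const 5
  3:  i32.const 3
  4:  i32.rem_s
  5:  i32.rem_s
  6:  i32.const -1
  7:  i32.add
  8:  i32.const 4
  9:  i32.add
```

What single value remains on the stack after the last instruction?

i32.const 0   0
i32.const 5   0 5
i32.const 3   0 5 3
i32.rem_s     0 2
i32.rem_s     0
i32.const -1  0 -1
i32.add       -1
i32.const 4   -1 4
i32.add       3

3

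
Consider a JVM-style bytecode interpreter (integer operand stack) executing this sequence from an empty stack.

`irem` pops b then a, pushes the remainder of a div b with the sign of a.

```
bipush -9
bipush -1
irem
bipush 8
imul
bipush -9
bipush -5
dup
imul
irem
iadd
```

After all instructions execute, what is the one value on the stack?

-9

bipush -9  [-9]
bipush -1  [-9, -1]
irem       [0]
bipush 8   [0, 8]
imul       [0]
bipush -9  [0, -9]
bipush -5  [0, -9, -5]
dup        [0, -9, -5, -5]
imul       [0, -9, 25]
irem       [0, -9]
iadd       [-9]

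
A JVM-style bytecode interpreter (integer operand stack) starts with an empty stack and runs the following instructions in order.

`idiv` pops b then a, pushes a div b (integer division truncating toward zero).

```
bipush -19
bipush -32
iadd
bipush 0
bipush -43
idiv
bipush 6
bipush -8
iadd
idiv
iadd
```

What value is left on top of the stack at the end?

bipush -19 -> -19
bipush -32 -> -19 -32
iadd       -> -51
bipush 0   -> -51 0
bipush -43 -> -51 0 -43
idiv       -> -51 0
bipush 6   -> -51 0 6
bipush -8  -> -51 0 6 -8
iadd       -> -51 0 -2
idiv       -> -51 0
iadd       -> -51

-51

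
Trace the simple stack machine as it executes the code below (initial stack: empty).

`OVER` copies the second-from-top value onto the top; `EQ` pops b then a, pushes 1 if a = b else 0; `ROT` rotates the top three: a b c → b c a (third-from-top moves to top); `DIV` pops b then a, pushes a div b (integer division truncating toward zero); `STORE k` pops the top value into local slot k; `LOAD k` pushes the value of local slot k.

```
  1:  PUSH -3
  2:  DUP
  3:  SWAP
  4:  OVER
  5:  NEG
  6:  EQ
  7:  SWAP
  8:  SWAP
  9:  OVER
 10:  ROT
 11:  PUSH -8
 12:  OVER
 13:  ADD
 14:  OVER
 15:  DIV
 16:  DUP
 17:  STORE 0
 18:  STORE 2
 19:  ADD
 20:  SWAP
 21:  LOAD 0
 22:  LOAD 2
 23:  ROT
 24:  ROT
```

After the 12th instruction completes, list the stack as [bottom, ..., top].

[0, -3, -3, -8, -3]

PUSH -3 : -3
DUP     : -3 -3
SWAP    : -3 -3
OVER    : -3 -3 -3
NEG     : -3 -3 3
EQ      : -3 0
SWAP    : 0 -3
SWAP    : -3 0
OVER    : -3 0 -3
ROT     : 0 -3 -3
PUSH -8 : 0 -3 -3 -8
OVER    : 0 -3 -3 -8 -3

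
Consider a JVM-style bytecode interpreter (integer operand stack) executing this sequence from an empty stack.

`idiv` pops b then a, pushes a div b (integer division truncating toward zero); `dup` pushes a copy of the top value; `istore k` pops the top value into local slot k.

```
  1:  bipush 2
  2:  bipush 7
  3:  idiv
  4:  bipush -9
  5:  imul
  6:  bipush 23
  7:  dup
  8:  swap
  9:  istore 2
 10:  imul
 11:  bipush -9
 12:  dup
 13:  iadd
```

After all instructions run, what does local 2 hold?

bipush 2   2
bipush 7   2 7
idiv       0
bipush -9  0 -9
imul       0
bipush 23  0 23
dup        0 23 23
swap       0 23 23
istore 2   0 23
imul       0
bipush -9  0 -9
dup        0 -9 -9
iadd       0 -18

23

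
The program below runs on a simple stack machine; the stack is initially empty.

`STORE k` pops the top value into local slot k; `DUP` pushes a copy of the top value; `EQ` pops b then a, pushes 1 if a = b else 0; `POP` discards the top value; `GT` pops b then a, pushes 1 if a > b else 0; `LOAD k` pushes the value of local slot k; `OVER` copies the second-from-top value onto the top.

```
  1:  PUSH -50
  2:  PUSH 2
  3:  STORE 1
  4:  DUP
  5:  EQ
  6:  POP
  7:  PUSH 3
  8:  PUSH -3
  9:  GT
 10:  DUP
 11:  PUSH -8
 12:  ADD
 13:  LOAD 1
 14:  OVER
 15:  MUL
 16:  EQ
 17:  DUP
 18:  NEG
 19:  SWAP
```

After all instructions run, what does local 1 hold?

2

PUSH -50  [-50]
PUSH 2    [-50, 2]
STORE 1   [-50]
DUP       [-50, -50]
EQ        [1]
POP       []
PUSH 3    [3]
PUSH -3   [3, -3]
GT        [1]
DUP       [1, 1]
PUSH -8   [1, 1, -8]
ADD       [1, -7]
LOAD 1    [1, -7, 2]
OVER      [1, -7, 2, -7]
MUL       [1, -7, -14]
EQ        [1, 0]
DUP       [1, 0, 0]
NEG       [1, 0, 0]
SWAP      [1, 0, 0]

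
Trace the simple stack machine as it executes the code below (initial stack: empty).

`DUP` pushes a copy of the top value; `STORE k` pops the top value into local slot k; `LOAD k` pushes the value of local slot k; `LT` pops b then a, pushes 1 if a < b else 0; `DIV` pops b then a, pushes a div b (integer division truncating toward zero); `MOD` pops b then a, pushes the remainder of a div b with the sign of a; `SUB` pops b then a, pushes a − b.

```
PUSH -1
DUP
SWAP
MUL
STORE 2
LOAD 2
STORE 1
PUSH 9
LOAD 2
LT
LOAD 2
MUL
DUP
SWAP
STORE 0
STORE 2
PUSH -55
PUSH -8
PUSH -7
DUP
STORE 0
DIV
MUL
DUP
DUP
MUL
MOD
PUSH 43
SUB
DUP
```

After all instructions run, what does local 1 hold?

1

PUSH -1  : -1
DUP      : -1 -1
SWAP     : -1 -1
MUL      : 1
STORE 2  : (empty)
LOAD 2   : 1
STORE 1  : (empty)
PUSH 9   : 9
LOAD 2   : 9 1
LT       : 0
LOAD 2   : 0 1
MUL      : 0
DUP      : 0 0
SWAP     : 0 0
STORE 0  : 0
STORE 2  : (empty)
PUSH -55 : -55
PUSH -8  : -55 -8
PUSH -7  : -55 -8 -7
DUP      : -55 -8 -7 -7
STORE 0  : -55 -8 -7
DIV      : -55 1
MUL      : -55
DUP      : -55 -55
DUP      : -55 -55 -55
MUL      : -55 3025
MOD      : -55
PUSH 43  : -55 43
SUB      : -98
DUP      : -98 -98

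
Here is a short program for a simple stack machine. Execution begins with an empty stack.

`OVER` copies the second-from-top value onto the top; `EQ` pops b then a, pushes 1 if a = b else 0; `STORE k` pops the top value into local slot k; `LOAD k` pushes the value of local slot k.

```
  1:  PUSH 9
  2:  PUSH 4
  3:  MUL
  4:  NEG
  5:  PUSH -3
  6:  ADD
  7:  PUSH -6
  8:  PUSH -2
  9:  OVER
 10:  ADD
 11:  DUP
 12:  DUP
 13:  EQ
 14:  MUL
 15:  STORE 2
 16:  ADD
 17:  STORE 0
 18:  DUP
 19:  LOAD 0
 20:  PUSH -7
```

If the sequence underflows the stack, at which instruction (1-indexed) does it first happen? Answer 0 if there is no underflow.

18

PUSH 9  → [9]
PUSH 4  → [9, 4]
MUL     → [36]
NEG     → [-36]
PUSH -3 → [-36, -3]
ADD     → [-39]
PUSH -6 → [-39, -6]
PUSH -2 → [-39, -6, -2]
OVER    → [-39, -6, -2, -6]
ADD     → [-39, -6, -8]
DUP     → [-39, -6, -8, -8]
DUP     → [-39, -6, -8, -8, -8]
EQ      → [-39, -6, -8, 1]
MUL     → [-39, -6, -8]
STORE 2 → [-39, -6]
ADD     → [-45]
STORE 0 → []
DUP  — needs 1 operand, stack has 0 → underflow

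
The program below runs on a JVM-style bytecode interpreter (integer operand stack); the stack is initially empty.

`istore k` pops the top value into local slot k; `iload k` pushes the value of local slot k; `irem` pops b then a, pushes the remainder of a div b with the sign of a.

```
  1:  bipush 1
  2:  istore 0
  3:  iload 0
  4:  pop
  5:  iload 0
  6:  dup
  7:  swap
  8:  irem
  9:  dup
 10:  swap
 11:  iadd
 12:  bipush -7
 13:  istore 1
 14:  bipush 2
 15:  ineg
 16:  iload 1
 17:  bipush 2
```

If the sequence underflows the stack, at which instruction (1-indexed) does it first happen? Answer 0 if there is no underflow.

0

bipush 1   1
istore 0   (empty)
iload 0    1
pop        (empty)
iload 0    1
dup        1 1
swap       1 1
irem       0
dup        0 0
swap       0 0
iadd       0
bipush -7  0 -7
istore 1   0
bipush 2   0 2
ineg       0 -2
iload 1    0 -2 -7
bipush 2   0 -2 -7 2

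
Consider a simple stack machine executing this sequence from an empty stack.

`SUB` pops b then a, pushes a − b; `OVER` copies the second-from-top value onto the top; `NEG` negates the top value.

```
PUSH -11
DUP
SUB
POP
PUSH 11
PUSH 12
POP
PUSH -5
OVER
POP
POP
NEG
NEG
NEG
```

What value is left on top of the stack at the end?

PUSH -11 → [-11]
DUP      → [-11, -11]
SUB      → [0]
POP      → []
PUSH 11  → [11]
PUSH 12  → [11, 12]
POP      → [11]
PUSH -5  → [11, -5]
OVER     → [11, -5, 11]
POP      → [11, -5]
POP      → [11]
NEG      → [-11]
NEG      → [11]
NEG      → [-11]

-11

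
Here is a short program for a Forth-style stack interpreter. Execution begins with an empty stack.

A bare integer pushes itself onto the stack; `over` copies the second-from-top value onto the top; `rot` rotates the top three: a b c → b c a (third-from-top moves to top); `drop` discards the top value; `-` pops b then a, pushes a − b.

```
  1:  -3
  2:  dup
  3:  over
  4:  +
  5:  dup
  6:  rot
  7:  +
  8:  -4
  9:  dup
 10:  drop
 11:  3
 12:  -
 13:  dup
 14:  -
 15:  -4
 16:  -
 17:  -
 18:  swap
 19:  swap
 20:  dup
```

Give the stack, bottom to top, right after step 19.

-3   -> -3
dup  -> -3 -3
over -> -3 -3 -3
+    -> -3 -6
dup  -> -3 -6 -6
rot  -> -6 -6 -3
+    -> -6 -9
-4   -> -6 -9 -4
dup  -> -6 -9 -4 -4
drop -> -6 -9 -4
3    -> -6 -9 -4 3
-    -> -6 -9 -7
dup  -> -6 -9 -7 -7
-    -> -6 -9 0
-4   -> -6 -9 0 -4
-    -> -6 -9 4
-    -> -6 -13
swap -> -13 -6
swap -> -6 -13

[-6, -13]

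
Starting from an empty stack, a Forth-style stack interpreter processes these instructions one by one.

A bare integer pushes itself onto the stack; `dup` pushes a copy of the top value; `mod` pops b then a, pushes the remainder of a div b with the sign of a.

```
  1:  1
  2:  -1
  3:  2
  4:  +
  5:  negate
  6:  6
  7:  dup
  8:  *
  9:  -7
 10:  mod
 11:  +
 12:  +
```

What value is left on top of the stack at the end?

1

1       1
-1      1 -1
2       1 -1 2
+       1 1
negate  1 -1
6       1 -1 6
dup     1 -1 6 6
*       1 -1 36
-7      1 -1 36 -7
mod     1 -1 1
+       1 0
+       1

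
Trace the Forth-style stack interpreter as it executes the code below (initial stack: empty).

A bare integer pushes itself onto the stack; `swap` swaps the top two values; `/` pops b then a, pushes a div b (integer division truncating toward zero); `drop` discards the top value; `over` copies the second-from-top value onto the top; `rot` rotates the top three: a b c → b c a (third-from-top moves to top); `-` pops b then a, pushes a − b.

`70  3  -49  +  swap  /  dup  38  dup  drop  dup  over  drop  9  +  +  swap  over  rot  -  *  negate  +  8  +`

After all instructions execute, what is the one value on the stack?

8

70     : [70]
3      : [70, 3]
-49    : [70, 3, -49]
+      : [70, -46]
swap   : [-46, 70]
/      : [0]
dup    : [0, 0]
38     : [0, 0, 38]
dup    : [0, 0, 38, 38]
drop   : [0, 0, 38]
dup    : [0, 0, 38, 38]
over   : [0, 0, 38, 38, 38]
drop   : [0, 0, 38, 38]
9      : [0, 0, 38, 38, 9]
+      : [0, 0, 38, 47]
+      : [0, 0, 85]
swap   : [0, 85, 0]
over   : [0, 85, 0, 85]
rot    : [0, 0, 85, 85]
-      : [0, 0, 0]
*      : [0, 0]
negate : [0, 0]
+      : [0]
8      : [0, 8]
+      : [8]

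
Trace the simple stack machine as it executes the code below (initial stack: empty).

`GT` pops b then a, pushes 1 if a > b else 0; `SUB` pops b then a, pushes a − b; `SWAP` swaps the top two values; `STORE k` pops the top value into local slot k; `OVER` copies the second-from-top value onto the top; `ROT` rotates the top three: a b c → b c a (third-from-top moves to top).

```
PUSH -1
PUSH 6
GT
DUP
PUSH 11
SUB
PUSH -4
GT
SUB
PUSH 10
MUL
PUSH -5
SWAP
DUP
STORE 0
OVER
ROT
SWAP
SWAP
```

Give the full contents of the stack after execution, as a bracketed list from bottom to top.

PUSH -1 -> [-1]
PUSH 6  -> [-1, 6]
GT      -> [0]
DUP     -> [0, 0]
PUSH 11 -> [0, 0, 11]
SUB     -> [0, -11]
PUSH -4 -> [0, -11, -4]
GT      -> [0, 0]
SUB     -> [0]
PUSH 10 -> [0, 10]
MUL     -> [0]
PUSH -5 -> [0, -5]
SWAP    -> [-5, 0]
DUP     -> [-5, 0, 0]
STORE 0 -> [-5, 0]
OVER    -> [-5, 0, -5]
ROT     -> [0, -5, -5]
SWAP    -> [0, -5, -5]
SWAP    -> [0, -5, -5]

[0, -5, -5]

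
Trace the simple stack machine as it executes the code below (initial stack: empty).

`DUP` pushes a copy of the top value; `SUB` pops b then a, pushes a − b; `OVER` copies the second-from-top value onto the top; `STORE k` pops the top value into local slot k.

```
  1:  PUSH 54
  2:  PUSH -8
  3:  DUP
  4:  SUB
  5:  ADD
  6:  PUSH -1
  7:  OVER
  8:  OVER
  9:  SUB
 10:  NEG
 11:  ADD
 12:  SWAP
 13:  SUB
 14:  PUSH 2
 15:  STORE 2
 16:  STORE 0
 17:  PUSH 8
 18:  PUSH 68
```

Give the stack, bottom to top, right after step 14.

PUSH 54 : [54]
PUSH -8 : [54, -8]
DUP     : [54, -8, -8]
SUB     : [54, 0]
ADD     : [54]
PUSH -1 : [54, -1]
OVER    : [54, -1, 54]
OVER    : [54, -1, 54, -1]
SUB     : [54, -1, 55]
NEG     : [54, -1, -55]
ADD     : [54, -56]
SWAP    : [-56, 54]
SUB     : [-110]
PUSH 2  : [-110, 2]

[-110, 2]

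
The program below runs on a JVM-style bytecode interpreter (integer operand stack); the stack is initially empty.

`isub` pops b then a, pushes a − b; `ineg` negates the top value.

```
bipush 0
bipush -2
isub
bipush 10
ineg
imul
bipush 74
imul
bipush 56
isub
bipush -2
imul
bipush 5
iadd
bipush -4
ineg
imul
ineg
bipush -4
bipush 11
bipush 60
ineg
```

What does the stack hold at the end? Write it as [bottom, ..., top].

bipush 0  : 0
bipush -2 : 0 -2
isub      : 2
bipush 10 : 2 10
ineg      : 2 -10
imul      : -20
bipush 74 : -20 74
imul      : -1480
bipush 56 : -1480 56
isub      : -1536
bipush -2 : -1536 -2
imul      : 3072
bipush 5  : 3072 5
iadd      : 3077
bipush -4 : 3077 -4
ineg      : 3077 4
imul      : 12308
ineg      : -12308
bipush -4 : -12308 -4
bipush 11 : -12308 -4 11
bipush 60 : -12308 -4 11 60
ineg      : -12308 -4 11 -60

[-12308, -4, 11, -60]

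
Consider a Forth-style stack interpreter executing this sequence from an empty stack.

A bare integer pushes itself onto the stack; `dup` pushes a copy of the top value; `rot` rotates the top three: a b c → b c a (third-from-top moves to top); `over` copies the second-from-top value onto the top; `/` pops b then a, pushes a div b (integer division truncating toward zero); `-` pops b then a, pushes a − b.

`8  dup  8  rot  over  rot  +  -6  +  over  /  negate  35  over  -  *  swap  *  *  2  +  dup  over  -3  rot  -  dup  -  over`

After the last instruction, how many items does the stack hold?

8       8
dup     8 8
8       8 8 8
rot     8 8 8
over    8 8 8 8
rot     8 8 8 8
+       8 8 16
-6      8 8 16 -6
+       8 8 10
over    8 8 10 8
/       8 8 1
negate  8 8 -1
35      8 8 -1 35
over    8 8 -1 35 -1
-       8 8 -1 36
*       8 8 -36
swap    8 -36 8
*       8 -288
*       -2304
2       -2304 2
+       -2302
dup     -2302 -2302
over    -2302 -2302 -2302
-3      -2302 -2302 -2302 -3
rot     -2302 -2302 -3 -2302
-       -2302 -2302 2299
dup     -2302 -2302 2299 2299
-       -2302 -2302 0
over    -2302 -2302 0 -2302

4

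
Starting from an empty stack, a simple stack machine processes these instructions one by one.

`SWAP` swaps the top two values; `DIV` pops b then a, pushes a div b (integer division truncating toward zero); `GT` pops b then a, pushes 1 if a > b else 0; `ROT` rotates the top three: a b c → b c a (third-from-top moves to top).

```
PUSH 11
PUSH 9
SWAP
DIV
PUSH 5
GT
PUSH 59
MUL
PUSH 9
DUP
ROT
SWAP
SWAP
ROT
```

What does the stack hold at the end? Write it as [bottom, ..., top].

PUSH 11 → 11
PUSH 9  → 11 9
SWAP    → 9 11
DIV     → 0
PUSH 5  → 0 5
GT      → 0
PUSH 59 → 0 59
MUL     → 0
PUSH 9  → 0 9
DUP     → 0 9 9
ROT     → 9 9 0
SWAP    → 9 0 9
SWAP    → 9 9 0
ROT     → 9 0 9

[9, 0, 9]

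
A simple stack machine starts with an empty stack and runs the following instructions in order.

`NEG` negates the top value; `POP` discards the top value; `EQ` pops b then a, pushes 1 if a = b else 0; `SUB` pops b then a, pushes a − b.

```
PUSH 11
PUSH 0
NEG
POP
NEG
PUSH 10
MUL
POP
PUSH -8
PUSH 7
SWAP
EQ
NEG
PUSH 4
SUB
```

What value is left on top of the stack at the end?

PUSH 11  [11]
PUSH 0   [11, 0]
NEG      [11, 0]
POP      [11]
NEG      [-11]
PUSH 10  [-11, 10]
MUL      [-110]
POP      []
PUSH -8  [-8]
PUSH 7   [-8, 7]
SWAP     [7, -8]
EQ       [0]
NEG      [0]
PUSH 4   [0, 4]
SUB      [-4]

-4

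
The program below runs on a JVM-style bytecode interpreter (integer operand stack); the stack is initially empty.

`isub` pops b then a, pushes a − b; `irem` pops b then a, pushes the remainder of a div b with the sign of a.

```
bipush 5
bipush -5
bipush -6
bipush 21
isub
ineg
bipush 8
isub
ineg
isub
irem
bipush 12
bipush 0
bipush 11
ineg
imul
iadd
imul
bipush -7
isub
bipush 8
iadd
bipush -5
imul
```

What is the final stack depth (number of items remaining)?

bipush 5  -> [5]
bipush -5 -> [5, -5]
bipush -6 -> [5, -5, -6]
bipush 21 -> [5, -5, -6, 21]
isub      -> [5, -5, -27]
ineg      -> [5, -5, 27]
bipush 8  -> [5, -5, 27, 8]
isub      -> [5, -5, 19]
ineg      -> [5, -5, -19]
isub      -> [5, 14]
irem      -> [5]
bipush 12 -> [5, 12]
bipush 0  -> [5, 12, 0]
bipush 11 -> [5, 12, 0, 11]
ineg      -> [5, 12, 0, -11]
imul      -> [5, 12, 0]
iadd      -> [5, 12]
imul      -> [60]
bipush -7 -> [60, -7]
isub      -> [67]
bipush 8  -> [67, 8]
iadd      -> [75]
bipush -5 -> [75, -5]
imul      -> [-375]

1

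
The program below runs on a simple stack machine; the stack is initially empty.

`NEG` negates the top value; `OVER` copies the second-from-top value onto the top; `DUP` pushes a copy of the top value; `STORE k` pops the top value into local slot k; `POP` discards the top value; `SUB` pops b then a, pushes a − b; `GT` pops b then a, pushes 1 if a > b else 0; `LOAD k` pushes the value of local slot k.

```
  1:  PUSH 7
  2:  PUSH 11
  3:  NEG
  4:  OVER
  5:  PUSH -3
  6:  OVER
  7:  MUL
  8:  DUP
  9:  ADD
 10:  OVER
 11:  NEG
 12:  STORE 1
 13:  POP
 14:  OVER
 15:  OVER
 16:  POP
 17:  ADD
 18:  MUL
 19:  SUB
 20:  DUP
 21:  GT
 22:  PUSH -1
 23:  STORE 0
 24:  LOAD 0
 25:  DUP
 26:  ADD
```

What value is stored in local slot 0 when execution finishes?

PUSH 7  → [7]
PUSH 11 → [7, 11]
NEG     → [7, -11]
OVER    → [7, -11, 7]
PUSH -3 → [7, -11, 7, -3]
OVER    → [7, -11, 7, -3, 7]
MUL     → [7, -11, 7, -21]
DUP     → [7, -11, 7, -21, -21]
ADD     → [7, -11, 7, -42]
OVER    → [7, -11, 7, -42, 7]
NEG     → [7, -11, 7, -42, -7]
STORE 1 → [7, -11, 7, -42]
POP     → [7, -11, 7]
OVER    → [7, -11, 7, -11]
OVER    → [7, -11, 7, -11, 7]
POP     → [7, -11, 7, -11]
ADD     → [7, -11, -4]
MUL     → [7, 44]
SUB     → [-37]
DUP     → [-37, -37]
GT      → [0]
PUSH -1 → [0, -1]
STORE 0 → [0]
LOAD 0  → [0, -1]
DUP     → [0, -1, -1]
ADD     → [0, -2]

-1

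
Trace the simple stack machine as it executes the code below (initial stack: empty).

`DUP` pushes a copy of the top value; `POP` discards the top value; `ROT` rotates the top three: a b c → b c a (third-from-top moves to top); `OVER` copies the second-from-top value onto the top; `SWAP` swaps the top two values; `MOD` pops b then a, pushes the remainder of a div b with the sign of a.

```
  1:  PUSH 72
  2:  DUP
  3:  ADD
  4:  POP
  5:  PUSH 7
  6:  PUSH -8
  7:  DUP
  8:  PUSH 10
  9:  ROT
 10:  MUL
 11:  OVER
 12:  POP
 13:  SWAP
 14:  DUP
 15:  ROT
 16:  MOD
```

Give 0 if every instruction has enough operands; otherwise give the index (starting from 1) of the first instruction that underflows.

0

PUSH 72 : 72
DUP     : 72 72
ADD     : 144
POP     : (empty)
PUSH 7  : 7
PUSH -8 : 7 -8
DUP     : 7 -8 -8
PUSH 10 : 7 -8 -8 10
ROT     : 7 -8 10 -8
MUL     : 7 -8 -80
OVER    : 7 -8 -80 -8
POP     : 7 -8 -80
SWAP    : 7 -80 -8
DUP     : 7 -80 -8 -8
ROT     : 7 -8 -8 -80
MOD     : 7 -8 -8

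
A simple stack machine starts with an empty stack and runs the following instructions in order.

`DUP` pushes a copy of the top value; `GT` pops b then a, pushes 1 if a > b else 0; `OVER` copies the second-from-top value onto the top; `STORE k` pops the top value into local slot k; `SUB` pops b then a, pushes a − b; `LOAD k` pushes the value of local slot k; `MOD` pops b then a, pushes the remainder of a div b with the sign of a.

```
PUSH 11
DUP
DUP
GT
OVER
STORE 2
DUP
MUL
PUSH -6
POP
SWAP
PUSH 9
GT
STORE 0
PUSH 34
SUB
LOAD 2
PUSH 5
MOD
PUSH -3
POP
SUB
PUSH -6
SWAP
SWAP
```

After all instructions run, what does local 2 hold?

11

PUSH 11 -> 11
DUP     -> 11 11
DUP     -> 11 11 11
GT      -> 11 0
OVER    -> 11 0 11
STORE 2 -> 11 0
DUP     -> 11 0 0
MUL     -> 11 0
PUSH -6 -> 11 0 -6
POP     -> 11 0
SWAP    -> 0 11
PUSH 9  -> 0 11 9
GT      -> 0 1
STORE 0 -> 0
PUSH 34 -> 0 34
SUB     -> -34
LOAD 2  -> -34 11
PUSH 5  -> -34 11 5
MOD     -> -34 1
PUSH -3 -> -34 1 -3
POP     -> -34 1
SUB     -> -35
PUSH -6 -> -35 -6
SWAP    -> -6 -35
SWAP    -> -35 -6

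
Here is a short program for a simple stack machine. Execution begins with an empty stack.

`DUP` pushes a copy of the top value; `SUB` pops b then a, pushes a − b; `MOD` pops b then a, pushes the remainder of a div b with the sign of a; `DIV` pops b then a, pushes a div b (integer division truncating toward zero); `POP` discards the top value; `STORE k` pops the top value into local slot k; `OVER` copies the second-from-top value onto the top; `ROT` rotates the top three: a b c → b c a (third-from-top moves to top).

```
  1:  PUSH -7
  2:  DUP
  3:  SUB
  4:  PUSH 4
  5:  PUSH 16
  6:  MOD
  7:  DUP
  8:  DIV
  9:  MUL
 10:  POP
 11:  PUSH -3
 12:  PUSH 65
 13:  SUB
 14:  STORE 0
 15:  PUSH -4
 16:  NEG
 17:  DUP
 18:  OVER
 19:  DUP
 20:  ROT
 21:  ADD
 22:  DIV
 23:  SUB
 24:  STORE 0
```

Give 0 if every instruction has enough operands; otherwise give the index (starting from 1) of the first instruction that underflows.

PUSH -7 -> [-7]
DUP     -> [-7, -7]
SUB     -> [0]
PUSH 4  -> [0, 4]
PUSH 16 -> [0, 4, 16]
MOD     -> [0, 4]
DUP     -> [0, 4, 4]
DIV     -> [0, 1]
MUL     -> [0]
POP     -> []
PUSH -3 -> [-3]
PUSH 65 -> [-3, 65]
SUB     -> [-68]
STORE 0 -> []
PUSH -4 -> [-4]
NEG     -> [4]
DUP     -> [4, 4]
OVER    -> [4, 4, 4]
DUP     -> [4, 4, 4, 4]
ROT     -> [4, 4, 4, 4]
ADD     -> [4, 4, 8]
DIV     -> [4, 0]
SUB     -> [4]
STORE 0 -> []

0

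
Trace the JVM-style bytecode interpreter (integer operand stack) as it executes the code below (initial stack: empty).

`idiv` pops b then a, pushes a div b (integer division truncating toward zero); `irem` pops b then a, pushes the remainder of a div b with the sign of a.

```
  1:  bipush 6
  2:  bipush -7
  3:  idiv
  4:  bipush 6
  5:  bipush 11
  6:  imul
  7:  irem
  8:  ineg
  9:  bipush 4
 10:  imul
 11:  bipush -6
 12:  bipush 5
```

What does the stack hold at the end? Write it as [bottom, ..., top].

bipush 6  : 6
bipush -7 : 6 -7
idiv      : 0
bipush 6  : 0 6
bipush 11 : 0 6 11
imul      : 0 66
irem      : 0
ineg      : 0
bipush 4  : 0 4
imul      : 0
bipush -6 : 0 -6
bipush 5  : 0 -6 5

[0, -6, 5]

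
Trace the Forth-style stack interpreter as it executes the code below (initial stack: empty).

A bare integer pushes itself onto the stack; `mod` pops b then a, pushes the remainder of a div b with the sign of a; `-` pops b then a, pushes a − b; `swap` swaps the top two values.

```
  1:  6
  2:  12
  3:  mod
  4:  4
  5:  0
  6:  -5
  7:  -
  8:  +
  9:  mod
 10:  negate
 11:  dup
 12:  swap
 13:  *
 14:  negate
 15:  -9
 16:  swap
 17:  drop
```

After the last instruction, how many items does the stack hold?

6      : 6
12     : 6 12
mod    : 6
4      : 6 4
0      : 6 4 0
-5     : 6 4 0 -5
-      : 6 4 5
+      : 6 9
mod    : 6
negate : -6
dup    : -6 -6
swap   : -6 -6
*      : 36
negate : -36
-9     : -36 -9
swap   : -9 -36
drop   : -9

1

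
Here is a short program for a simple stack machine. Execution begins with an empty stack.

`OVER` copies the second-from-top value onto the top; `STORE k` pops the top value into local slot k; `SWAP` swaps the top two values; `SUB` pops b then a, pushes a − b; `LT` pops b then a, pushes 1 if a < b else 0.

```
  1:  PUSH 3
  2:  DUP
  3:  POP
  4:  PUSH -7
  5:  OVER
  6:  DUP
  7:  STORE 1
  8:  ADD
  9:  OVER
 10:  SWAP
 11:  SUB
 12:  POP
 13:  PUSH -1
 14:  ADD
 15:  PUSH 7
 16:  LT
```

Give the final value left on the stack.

1

PUSH 3   [3]
DUP      [3, 3]
POP      [3]
PUSH -7  [3, -7]
OVER     [3, -7, 3]
DUP      [3, -7, 3, 3]
STORE 1  [3, -7, 3]
ADD      [3, -4]
OVER     [3, -4, 3]
SWAP     [3, 3, -4]
SUB      [3, 7]
POP      [3]
PUSH -1  [3, -1]
ADD      [2]
PUSH 7   [2, 7]
LT       [1]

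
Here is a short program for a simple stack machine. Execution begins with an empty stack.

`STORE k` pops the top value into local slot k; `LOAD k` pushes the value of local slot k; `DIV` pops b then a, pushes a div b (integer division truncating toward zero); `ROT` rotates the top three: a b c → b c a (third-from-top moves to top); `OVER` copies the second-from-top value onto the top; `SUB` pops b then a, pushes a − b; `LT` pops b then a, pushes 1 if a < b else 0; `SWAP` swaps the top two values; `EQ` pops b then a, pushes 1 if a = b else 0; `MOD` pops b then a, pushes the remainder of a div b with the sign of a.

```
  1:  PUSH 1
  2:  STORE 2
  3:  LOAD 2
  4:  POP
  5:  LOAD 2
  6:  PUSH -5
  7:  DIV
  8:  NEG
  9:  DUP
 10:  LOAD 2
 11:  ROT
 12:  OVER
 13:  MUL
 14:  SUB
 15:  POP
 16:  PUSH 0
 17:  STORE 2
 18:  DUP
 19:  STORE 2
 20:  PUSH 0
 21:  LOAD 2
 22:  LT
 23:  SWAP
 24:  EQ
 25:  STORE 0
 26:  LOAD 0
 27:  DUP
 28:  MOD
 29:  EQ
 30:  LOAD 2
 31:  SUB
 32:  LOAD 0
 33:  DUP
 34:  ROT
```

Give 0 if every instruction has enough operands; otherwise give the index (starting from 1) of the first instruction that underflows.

29

PUSH 1  : [1]
STORE 2 : []
LOAD 2  : [1]
POP     : []
LOAD 2  : [1]
PUSH -5 : [1, -5]
DIV     : [0]
NEG     : [0]
DUP     : [0, 0]
LOAD 2  : [0, 0, 1]
ROT     : [0, 1, 0]
OVER    : [0, 1, 0, 1]
MUL     : [0, 1, 0]
SUB     : [0, 1]
POP     : [0]
PUSH 0  : [0, 0]
STORE 2 : [0]
DUP     : [0, 0]
STORE 2 : [0]
PUSH 0  : [0, 0]
LOAD 2  : [0, 0, 0]
LT      : [0, 0]
SWAP    : [0, 0]
EQ      : [1]
STORE 0 : []
LOAD 0  : [1]
DUP     : [1, 1]
MOD     : [0]
EQ  — needs 2 operands, stack has 1 → underflow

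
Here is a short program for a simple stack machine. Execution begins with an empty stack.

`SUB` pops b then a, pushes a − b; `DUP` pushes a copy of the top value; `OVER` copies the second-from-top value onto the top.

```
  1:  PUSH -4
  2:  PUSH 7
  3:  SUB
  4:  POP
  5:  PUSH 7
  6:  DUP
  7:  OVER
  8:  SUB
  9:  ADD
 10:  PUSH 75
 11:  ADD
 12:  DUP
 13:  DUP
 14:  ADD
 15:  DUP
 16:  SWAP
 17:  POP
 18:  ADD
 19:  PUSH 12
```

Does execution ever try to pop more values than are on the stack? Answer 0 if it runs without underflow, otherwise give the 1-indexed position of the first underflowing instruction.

PUSH -4  -4
PUSH 7   -4 7
SUB      -11
POP      (empty)
PUSH 7   7
DUP      7 7
OVER     7 7 7
SUB      7 0
ADD      7
PUSH 75  7 75
ADD      82
DUP      82 82
DUP      82 82 82
ADD      82 164
DUP      82 164 164
SWAP     82 164 164
POP      82 164
ADD      246
PUSH 12  246 12

0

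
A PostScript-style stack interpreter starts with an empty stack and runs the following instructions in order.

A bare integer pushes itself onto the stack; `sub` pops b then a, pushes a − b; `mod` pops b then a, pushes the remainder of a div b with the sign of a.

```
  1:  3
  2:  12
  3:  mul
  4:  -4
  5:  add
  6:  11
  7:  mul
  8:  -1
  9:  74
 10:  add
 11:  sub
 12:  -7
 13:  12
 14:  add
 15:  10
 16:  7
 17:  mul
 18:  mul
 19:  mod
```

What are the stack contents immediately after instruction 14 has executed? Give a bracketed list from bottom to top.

3   : [3]
12  : [3, 12]
mul : [36]
-4  : [36, -4]
add : [32]
11  : [32, 11]
mul : [352]
-1  : [352, -1]
74  : [352, -1, 74]
add : [352, 73]
sub : [279]
-7  : [279, -7]
12  : [279, -7, 12]
add : [279, 5]

[279, 5]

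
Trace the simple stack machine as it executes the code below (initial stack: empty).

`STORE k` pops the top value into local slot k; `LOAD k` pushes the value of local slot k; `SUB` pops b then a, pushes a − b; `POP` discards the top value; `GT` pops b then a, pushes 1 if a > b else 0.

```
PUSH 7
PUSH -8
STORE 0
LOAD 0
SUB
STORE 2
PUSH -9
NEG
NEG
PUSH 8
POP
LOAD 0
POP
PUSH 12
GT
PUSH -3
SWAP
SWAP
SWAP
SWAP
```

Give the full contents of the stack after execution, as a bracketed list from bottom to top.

PUSH 7  -> [7]
PUSH -8 -> [7, -8]
STORE 0 -> [7]
LOAD 0  -> [7, -8]
SUB     -> [15]
STORE 2 -> []
PUSH -9 -> [-9]
NEG     -> [9]
NEG     -> [-9]
PUSH 8  -> [-9, 8]
POP     -> [-9]
LOAD 0  -> [-9, -8]
POP     -> [-9]
PUSH 12 -> [-9, 12]
GT      -> [0]
PUSH -3 -> [0, -3]
SWAP    -> [-3, 0]
SWAP    -> [0, -3]
SWAP    -> [-3, 0]
SWAP    -> [0, -3]

[0, -3]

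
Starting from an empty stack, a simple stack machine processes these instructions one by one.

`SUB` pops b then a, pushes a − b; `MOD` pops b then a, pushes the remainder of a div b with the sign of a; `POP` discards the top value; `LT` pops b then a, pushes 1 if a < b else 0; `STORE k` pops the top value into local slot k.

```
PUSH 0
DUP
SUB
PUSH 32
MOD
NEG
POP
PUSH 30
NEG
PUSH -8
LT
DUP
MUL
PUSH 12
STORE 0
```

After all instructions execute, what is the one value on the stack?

PUSH 0  -> 0
DUP     -> 0 0
SUB     -> 0
PUSH 32 -> 0 32
MOD     -> 0
NEG     -> 0
POP     -> (empty)
PUSH 30 -> 30
NEG     -> -30
PUSH -8 -> -30 -8
LT      -> 1
DUP     -> 1 1
MUL     -> 1
PUSH 12 -> 1 12
STORE 0 -> 1

1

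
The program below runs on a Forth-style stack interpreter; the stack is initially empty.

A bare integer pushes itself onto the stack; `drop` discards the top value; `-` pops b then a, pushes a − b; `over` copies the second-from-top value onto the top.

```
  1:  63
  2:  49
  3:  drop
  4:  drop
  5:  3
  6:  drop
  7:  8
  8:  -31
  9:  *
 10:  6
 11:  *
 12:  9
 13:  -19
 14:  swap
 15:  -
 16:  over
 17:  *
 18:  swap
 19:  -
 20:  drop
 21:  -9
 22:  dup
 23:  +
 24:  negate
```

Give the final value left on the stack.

18

63     → 63
49     → 63 49
drop   → 63
drop   → (empty)
3      → 3
drop   → (empty)
8      → 8
-31    → 8 -31
*      → -248
6      → -248 6
*      → -1488
9      → -1488 9
-19    → -1488 9 -19
swap   → -1488 -19 9
-      → -1488 -28
over   → -1488 -28 -1488
*      → -1488 41664
swap   → 41664 -1488
-      → 43152
drop   → (empty)
-9     → -9
dup    → -9 -9
+      → -18
negate → 18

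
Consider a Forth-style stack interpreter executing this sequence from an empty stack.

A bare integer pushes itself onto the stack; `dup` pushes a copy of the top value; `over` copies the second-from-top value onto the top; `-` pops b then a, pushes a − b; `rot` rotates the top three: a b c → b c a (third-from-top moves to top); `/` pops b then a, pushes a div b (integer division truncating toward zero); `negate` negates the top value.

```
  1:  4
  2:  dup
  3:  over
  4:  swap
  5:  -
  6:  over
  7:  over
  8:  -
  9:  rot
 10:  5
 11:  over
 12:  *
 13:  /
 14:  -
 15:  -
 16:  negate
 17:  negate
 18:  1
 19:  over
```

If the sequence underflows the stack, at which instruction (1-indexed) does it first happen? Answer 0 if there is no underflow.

4      -> 4
dup    -> 4 4
over   -> 4 4 4
swap   -> 4 4 4
-      -> 4 0
over   -> 4 0 4
over   -> 4 0 4 0
-      -> 4 0 4
rot    -> 0 4 4
5      -> 0 4 4 5
over   -> 0 4 4 5 4
*      -> 0 4 4 20
/      -> 0 4 0
-      -> 0 4
-      -> -4
negate -> 4
negate -> -4
1      -> -4 1
over   -> -4 1 -4

0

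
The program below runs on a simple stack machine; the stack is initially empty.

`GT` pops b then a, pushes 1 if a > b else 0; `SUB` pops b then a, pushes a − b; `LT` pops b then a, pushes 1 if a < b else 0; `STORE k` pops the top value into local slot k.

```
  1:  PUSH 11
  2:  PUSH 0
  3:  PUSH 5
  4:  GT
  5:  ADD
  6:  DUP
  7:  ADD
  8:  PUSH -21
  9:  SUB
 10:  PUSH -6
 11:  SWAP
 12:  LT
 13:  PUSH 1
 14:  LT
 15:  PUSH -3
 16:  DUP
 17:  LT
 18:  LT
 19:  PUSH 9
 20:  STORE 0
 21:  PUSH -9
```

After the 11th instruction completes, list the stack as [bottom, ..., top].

PUSH 11   11
PUSH 0    11 0
PUSH 5    11 0 5
GT        11 0
ADD       11
DUP       11 11
ADD       22
PUSH -21  22 -21
SUB       43
PUSH -6   43 -6
SWAP      -6 43

[-6, 43]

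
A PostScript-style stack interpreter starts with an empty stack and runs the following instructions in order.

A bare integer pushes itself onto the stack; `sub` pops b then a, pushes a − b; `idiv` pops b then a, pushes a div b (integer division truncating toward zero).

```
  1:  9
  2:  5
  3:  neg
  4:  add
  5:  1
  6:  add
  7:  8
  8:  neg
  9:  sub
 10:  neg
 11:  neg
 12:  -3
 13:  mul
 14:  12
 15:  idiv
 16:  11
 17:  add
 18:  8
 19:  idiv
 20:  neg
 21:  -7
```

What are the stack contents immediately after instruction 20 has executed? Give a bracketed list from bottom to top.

9     [9]
5     [9, 5]
neg   [9, -5]
add   [4]
1     [4, 1]
add   [5]
8     [5, 8]
neg   [5, -8]
sub   [13]
neg   [-13]
neg   [13]
-3    [13, -3]
mul   [-39]
12    [-39, 12]
idiv  [-3]
11    [-3, 11]
add   [8]
8     [8, 8]
idiv  [1]
neg   [-1]

[-1]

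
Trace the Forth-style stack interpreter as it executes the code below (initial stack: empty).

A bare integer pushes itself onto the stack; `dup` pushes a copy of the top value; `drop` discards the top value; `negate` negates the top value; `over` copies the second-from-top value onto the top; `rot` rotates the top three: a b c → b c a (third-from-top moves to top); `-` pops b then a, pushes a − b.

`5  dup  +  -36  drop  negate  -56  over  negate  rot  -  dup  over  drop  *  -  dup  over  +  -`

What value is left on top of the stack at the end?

456

5      : [5]
dup    : [5, 5]
+      : [10]
-36    : [10, -36]
drop   : [10]
negate : [-10]
-56    : [-10, -56]
over   : [-10, -56, -10]
negate : [-10, -56, 10]
rot    : [-56, 10, -10]
-      : [-56, 20]
dup    : [-56, 20, 20]
over   : [-56, 20, 20, 20]
drop   : [-56, 20, 20]
*      : [-56, 400]
-      : [-456]
dup    : [-456, -456]
over   : [-456, -456, -456]
+      : [-456, -912]
-      : [456]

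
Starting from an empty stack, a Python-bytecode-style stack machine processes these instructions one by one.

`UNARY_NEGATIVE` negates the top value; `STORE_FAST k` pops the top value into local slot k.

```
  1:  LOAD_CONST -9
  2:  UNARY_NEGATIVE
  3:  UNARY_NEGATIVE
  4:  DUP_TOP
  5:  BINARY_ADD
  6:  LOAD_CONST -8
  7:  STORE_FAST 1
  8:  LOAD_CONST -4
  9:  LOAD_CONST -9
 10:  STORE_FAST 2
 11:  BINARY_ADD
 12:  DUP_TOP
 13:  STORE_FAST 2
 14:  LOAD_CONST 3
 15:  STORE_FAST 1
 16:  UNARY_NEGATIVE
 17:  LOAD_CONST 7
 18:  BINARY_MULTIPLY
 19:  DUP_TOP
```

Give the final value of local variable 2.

-22

LOAD_CONST -9   → [-9]
UNARY_NEGATIVE  → [9]
UNARY_NEGATIVE  → [-9]
DUP_TOP         → [-9, -9]
BINARY_ADD      → [-18]
LOAD_CONST -8   → [-18, -8]
STORE_FAST 1    → [-18]
LOAD_CONST -4   → [-18, -4]
LOAD_CONST -9   → [-18, -4, -9]
STORE_FAST 2    → [-18, -4]
BINARY_ADD      → [-22]
DUP_TOP         → [-22, -22]
STORE_FAST 2    → [-22]
LOAD_CONST 3    → [-22, 3]
STORE_FAST 1    → [-22]
UNARY_NEGATIVE  → [22]
LOAD_CONST 7    → [22, 7]
BINARY_MULTIPLY → [154]
DUP_TOP         → [154, 154]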